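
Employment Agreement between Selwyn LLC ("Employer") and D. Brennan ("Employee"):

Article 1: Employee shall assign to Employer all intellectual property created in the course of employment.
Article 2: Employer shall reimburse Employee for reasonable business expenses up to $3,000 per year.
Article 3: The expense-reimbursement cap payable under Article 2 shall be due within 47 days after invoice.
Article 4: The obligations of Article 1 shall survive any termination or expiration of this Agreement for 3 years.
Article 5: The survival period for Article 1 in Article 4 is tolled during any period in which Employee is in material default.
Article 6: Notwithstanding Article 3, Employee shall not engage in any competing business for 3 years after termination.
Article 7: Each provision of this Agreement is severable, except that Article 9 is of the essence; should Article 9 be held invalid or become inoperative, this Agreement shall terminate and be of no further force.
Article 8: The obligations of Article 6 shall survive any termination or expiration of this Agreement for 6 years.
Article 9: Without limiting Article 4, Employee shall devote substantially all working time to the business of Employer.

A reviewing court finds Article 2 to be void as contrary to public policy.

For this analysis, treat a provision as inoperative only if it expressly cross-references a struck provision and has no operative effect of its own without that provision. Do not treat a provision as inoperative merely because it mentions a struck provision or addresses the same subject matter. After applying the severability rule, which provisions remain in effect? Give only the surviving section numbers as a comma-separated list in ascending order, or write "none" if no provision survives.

Article 2 is struck. Article 3 does nothing except set the payment deadline for the expense-reimbursement cap by reference to Article 2; with Article 2 gone it has no independent effect and is inoperative. Article 6 mentions Article 3 but its own obligation stands independently of Article 3, so Article 6 is not affected. Article 7 makes Article 9 an essential term, but Article 9 is unaffected, so the severability proviso in Article 7 preserves the remaining provisions. That leaves Article 1, Article 4, Article 5, Article 6, Article 7, Article 8, and Article 9 in effect.

1, 4, 5, 6, 7, 8, 9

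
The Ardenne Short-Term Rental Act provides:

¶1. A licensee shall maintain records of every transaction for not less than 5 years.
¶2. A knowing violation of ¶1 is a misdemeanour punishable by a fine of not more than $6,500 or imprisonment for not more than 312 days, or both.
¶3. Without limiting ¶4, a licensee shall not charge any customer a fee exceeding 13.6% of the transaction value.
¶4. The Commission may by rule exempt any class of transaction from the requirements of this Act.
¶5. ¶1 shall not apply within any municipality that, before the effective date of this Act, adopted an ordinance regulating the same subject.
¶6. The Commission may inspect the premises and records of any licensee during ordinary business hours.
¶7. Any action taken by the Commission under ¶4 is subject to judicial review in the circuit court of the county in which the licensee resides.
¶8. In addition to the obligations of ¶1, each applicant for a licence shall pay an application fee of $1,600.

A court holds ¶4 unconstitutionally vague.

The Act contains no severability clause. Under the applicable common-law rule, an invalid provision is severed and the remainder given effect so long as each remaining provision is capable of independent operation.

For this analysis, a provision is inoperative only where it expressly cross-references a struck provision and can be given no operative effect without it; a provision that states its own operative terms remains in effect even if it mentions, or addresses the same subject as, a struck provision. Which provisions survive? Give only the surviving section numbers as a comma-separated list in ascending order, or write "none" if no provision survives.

¶4 is struck. ¶7 has no operative effect of its own apart from ¶4 and is therefore inoperative. ¶3 mentions ¶4 but its own obligation stands independently of ¶4, so ¶3 is not affected. With no severability clause, the stated default rule severs what cannot stand and enforces each remaining provision that can operate on its own. The provisions still in force are ¶1, ¶2, ¶3, ¶5, ¶6, and ¶8.

1, 2, 3, 5, 6, 8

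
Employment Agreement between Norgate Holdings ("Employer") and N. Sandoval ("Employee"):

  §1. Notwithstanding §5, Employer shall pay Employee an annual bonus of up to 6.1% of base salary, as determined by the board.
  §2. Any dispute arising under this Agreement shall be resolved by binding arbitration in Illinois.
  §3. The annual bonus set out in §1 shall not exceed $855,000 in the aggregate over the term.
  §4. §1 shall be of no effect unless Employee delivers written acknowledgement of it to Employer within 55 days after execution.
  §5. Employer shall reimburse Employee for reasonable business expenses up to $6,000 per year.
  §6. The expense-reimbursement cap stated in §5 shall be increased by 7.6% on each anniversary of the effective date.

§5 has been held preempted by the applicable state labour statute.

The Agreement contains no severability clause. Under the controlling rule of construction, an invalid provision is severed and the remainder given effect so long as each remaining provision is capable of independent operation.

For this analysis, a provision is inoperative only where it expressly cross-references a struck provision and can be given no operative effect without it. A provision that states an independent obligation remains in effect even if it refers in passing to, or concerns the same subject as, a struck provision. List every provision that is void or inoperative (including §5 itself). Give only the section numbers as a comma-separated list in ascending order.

§5 is struck. The whole of §6 is the escalation of the expense-reimbursement cap, defined by reference to §5, so §6 cannot stand once §5 is removed. §1 mentions §5 but its own obligation stands independently of §5, so §1 is not affected. Under the stated default rule, only provisions that cannot operate independently fall away; the rest are enforced. That leaves §1, §2, §3, and §4 in effect.

5, 6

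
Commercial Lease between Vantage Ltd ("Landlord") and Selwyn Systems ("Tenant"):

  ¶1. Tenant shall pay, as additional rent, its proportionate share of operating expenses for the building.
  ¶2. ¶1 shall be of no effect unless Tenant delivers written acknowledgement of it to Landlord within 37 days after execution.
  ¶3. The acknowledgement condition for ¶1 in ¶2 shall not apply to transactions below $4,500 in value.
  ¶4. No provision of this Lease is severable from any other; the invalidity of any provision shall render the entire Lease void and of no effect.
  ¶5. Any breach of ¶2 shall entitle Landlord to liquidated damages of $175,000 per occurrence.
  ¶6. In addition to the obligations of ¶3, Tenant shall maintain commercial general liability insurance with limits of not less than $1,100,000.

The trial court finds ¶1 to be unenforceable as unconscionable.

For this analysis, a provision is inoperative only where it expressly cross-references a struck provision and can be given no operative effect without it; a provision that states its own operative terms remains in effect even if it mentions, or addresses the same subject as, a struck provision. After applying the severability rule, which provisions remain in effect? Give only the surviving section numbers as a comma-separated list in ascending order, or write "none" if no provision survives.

none

¶1 is struck. ¶2 operates only by reference to ¶1, so it falls with ¶1. ¶3 does nothing except set the carve-out from the acknowledgement condition for ¶1 by reference to ¶2; with ¶2 gone it has no independent effect and is inoperative. ¶5 has no operative effect of its own apart from ¶2 and is therefore inoperative. ¶4 provides that the Lease is not severable, so the invalidity of any one provision voids the entire Lease. No provision of the Lease survives.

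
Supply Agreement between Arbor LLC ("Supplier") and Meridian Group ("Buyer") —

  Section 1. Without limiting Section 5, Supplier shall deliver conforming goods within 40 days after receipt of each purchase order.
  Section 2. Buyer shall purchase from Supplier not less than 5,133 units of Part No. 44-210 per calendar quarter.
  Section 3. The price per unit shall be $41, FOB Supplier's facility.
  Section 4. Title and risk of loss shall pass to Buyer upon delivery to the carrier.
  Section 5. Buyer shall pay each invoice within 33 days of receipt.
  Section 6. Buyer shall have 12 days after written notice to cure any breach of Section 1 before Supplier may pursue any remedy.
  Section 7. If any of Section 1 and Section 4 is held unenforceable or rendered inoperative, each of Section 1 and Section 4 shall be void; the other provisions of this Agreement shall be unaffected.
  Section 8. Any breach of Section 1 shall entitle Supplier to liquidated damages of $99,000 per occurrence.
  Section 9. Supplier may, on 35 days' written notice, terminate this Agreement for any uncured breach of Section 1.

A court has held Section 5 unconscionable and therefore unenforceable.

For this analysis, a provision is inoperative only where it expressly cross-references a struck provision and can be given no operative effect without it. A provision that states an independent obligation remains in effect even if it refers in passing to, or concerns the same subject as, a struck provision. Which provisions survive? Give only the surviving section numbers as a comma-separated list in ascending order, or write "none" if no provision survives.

Section 5 is struck. Although Section 1 refers to Section 5, its operative terms do not depend on Section 5, so it remains in effect. Nothing else in the Agreement is defined by reference to Section 5. Section 7 ties Section 1 and Section 4 together, but none of those is affected here; the remaining provisions continue in force under Section 7. The provisions still in force are Section 1, Section 2, Section 3, Section 4, Section 6, Section 7, Section 8, and Section 9.

1, 2, 3, 4, 6, 7, 8, 9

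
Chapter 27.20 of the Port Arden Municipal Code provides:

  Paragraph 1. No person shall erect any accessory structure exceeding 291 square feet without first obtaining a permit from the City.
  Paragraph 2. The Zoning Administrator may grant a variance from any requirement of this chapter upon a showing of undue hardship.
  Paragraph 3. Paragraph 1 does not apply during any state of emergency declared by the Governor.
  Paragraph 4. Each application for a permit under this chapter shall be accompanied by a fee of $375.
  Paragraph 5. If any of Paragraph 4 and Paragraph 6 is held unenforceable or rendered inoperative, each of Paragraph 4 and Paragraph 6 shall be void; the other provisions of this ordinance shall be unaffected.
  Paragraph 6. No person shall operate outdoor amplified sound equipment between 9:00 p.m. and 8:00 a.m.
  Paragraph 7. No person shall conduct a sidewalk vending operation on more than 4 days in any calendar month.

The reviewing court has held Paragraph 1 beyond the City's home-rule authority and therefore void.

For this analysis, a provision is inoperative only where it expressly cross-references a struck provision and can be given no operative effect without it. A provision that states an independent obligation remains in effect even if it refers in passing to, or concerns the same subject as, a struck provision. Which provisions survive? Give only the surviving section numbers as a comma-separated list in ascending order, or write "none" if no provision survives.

Paragraph 1 is struck. Paragraph 3 operates only by reference to Paragraph 1, so it falls with Paragraph 1. Paragraph 5 ties Paragraph 4 and Paragraph 6 together, but none of those is affected here; the remaining provisions continue in force under Paragraph 5. The provisions still in force are Paragraph 2, Paragraph 4, Paragraph 5, Paragraph 6, and Paragraph 7.

2, 4, 5, 6, 7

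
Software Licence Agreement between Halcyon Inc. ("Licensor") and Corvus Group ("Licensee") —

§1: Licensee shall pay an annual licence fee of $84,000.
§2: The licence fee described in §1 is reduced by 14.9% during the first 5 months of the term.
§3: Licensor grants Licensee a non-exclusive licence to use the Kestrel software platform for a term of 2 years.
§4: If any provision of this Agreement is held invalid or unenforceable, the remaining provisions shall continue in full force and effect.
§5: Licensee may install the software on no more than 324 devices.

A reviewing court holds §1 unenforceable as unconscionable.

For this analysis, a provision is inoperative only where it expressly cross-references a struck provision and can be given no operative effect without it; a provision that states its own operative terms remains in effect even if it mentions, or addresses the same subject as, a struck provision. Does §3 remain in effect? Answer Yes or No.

§1 is struck. §2 has no operative effect of its own apart from §1 and is therefore inoperative. Under the severability clause in §4, the remaining provisions continue in force. That leaves §3, §4, and §5 in effect. §3 is among the surviving provisions, so the answer is yes.

Yes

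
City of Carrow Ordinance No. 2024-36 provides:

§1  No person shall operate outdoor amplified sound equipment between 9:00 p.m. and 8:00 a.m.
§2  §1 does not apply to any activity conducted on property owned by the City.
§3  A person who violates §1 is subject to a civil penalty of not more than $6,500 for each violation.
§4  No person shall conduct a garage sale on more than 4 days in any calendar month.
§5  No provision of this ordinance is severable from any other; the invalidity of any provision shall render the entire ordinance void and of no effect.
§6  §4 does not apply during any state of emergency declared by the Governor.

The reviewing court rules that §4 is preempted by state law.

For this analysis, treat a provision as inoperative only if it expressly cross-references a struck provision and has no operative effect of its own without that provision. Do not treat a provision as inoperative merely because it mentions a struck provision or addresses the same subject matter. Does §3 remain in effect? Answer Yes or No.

§4 is struck. The only function of §6 is the emergency suspension of §4, so it cannot stand once §4 is removed. §5 provides that the ordinance is not severable, so the invalidity of any one provision voids the entire ordinance. No provision of the ordinance survives. §3 is among the inoperative provisions, so the answer is no.

No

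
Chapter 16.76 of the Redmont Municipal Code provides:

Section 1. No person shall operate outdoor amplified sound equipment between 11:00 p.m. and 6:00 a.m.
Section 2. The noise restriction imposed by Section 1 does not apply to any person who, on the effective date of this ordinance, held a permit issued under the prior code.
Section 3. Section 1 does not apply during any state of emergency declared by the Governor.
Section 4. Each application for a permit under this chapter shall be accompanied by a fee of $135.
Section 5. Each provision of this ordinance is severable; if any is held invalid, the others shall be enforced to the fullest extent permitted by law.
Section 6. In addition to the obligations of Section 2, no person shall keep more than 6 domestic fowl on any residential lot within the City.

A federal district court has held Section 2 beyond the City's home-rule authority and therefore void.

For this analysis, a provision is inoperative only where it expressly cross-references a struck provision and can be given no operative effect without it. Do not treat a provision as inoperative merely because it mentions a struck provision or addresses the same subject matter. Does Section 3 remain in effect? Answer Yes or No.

Yes

Section 2 is struck. Section 6 mentions Section 2 but its own obligation stands independently of Section 2, so Section 6 is not affected. No other provision's operative terms depend on Section 2. Section 5 is a severability clause and preserves every provision that can still be given independent effect. That leaves Section 1, Section 3, Section 4, Section 5, and Section 6 in effect. Section 3 is among the surviving provisions, so the answer is yes.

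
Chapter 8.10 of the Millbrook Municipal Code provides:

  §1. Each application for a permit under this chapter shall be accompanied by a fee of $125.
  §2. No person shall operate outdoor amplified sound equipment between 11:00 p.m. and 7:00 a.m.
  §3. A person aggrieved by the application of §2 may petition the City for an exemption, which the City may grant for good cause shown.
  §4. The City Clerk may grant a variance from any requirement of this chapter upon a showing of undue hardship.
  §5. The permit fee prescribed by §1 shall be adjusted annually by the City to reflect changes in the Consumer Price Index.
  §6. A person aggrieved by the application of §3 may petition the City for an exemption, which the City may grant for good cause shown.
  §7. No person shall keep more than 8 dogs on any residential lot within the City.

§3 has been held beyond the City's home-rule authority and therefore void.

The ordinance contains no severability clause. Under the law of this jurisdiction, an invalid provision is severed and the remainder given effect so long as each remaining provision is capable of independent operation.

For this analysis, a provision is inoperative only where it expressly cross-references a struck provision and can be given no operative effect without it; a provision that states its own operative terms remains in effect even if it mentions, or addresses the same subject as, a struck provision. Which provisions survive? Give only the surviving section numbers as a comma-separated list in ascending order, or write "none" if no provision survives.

1, 2, 4, 5, 7

§3 is struck. §6 merely fixes the exemption procedure for §3; with §3 gone it has nothing to operate on and falls away. With no severability clause, the stated default rule severs what cannot stand and enforces each remaining provision that can operate on its own. The provisions still in force are §1, §2, §4, §5, and §7.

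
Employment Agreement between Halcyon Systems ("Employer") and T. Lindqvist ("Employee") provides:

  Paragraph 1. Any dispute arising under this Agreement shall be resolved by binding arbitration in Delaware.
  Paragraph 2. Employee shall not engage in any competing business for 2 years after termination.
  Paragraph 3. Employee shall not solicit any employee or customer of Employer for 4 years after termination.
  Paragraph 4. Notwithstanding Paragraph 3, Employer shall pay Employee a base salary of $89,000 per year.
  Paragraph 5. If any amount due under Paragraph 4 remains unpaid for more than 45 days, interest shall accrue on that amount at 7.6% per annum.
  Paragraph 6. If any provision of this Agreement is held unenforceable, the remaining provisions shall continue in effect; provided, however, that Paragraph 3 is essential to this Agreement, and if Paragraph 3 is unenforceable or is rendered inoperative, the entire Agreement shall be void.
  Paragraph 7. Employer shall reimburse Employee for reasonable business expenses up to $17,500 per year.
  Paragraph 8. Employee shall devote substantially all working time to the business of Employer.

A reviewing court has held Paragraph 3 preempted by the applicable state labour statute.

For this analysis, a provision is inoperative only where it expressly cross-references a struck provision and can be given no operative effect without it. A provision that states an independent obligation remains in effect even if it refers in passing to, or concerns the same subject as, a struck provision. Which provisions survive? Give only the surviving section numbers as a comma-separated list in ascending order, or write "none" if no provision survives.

Paragraph 3 is struck. Nothing else in the Agreement is defined by reference to Paragraph 3. Paragraph 6 makes Paragraph 3 an essential term, and Paragraph 3 is the provision held invalid; under Paragraph 6, the entire Agreement is therefore void. No provision of the Agreement survives.

none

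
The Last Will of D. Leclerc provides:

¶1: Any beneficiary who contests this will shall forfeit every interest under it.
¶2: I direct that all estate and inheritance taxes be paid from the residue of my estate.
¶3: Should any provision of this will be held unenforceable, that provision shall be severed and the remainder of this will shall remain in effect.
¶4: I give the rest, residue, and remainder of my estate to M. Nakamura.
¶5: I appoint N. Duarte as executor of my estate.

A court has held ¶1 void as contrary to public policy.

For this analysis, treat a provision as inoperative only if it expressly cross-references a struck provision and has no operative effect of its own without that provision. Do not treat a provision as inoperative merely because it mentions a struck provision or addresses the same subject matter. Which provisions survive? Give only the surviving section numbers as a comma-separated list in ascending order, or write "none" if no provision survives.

2, 3, 4, 5

¶1 is struck. No other provision's operative terms depend on ¶1. ¶3 is a severability clause and preserves every provision that can still be given independent effect. ¶2, ¶3, ¶4, and ¶5 remain in effect.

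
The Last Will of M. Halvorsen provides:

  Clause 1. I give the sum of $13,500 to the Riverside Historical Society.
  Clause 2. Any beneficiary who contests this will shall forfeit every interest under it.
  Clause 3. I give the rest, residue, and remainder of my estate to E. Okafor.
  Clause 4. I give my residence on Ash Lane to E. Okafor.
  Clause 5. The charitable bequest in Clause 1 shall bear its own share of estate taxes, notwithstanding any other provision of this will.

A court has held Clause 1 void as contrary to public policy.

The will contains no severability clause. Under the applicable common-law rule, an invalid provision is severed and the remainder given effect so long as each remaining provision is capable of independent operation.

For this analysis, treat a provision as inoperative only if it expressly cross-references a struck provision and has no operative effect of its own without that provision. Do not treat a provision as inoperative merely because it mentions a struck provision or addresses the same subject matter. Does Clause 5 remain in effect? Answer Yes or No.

Clause 1 is struck. Clause 5 operates only by reference to Clause 1, so it falls with Clause 1. With no severability clause, the stated default rule severs what cannot stand and enforces each remaining provision that can operate on its own. The provisions still in force are Clause 2, Clause 3, and Clause 4. Clause 5 is among the inoperative provisions, so the answer is no.

No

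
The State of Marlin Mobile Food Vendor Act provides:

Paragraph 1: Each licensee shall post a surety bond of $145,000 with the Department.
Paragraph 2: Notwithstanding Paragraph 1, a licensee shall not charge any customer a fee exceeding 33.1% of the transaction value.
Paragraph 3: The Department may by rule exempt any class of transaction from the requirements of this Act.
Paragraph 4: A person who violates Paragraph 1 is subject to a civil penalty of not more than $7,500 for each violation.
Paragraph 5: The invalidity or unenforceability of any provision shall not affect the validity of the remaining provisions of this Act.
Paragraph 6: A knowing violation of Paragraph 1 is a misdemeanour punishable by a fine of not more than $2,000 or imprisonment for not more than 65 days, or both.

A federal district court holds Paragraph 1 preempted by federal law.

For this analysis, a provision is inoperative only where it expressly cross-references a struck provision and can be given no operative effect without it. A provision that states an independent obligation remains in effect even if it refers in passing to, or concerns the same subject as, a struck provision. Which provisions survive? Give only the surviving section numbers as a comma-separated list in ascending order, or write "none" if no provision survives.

Paragraph 1 is struck. Paragraph 4 has no operative effect of its own apart from Paragraph 1 and is therefore inoperative. Paragraph 6 operates only by reference to Paragraph 1, so it falls with Paragraph 1. Although Paragraph 2 refers to Paragraph 1, its operative terms do not depend on Paragraph 1, so it remains in effect. Under the severability clause in Paragraph 5, the remaining provisions continue in force. That leaves Paragraph 2, Paragraph 3, and Paragraph 5 in effect.

2, 3, 5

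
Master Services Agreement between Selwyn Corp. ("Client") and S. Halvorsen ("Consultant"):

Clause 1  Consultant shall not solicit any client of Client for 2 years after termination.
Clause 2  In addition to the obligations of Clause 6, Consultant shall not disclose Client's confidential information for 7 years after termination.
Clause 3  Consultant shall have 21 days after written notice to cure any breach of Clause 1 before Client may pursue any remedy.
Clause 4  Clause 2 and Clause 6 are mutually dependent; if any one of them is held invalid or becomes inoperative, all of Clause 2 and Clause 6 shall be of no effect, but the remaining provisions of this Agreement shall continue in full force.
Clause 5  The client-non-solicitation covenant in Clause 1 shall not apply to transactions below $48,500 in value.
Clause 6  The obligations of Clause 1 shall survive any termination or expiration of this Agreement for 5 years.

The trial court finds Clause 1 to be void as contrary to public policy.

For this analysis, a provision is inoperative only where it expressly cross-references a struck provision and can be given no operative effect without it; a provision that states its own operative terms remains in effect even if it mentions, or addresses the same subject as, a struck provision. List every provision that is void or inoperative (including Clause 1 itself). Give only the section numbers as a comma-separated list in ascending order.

Clause 1 is struck. Clause 3 has no operative effect of its own apart from Clause 1 and is therefore inoperative. Clause 5 has no operative effect of its own apart from Clause 1 and is therefore inoperative. Clause 6 operates only by reference to Clause 1, so it falls with Clause 1. Clause 4 declares Clause 2 and Clause 6 mutually dependent; since one of them has fallen, all of them are of no effect. That brings down Clause 2 as well. The remainder continues in force under Clause 4. Only Clause 4 remains in effect.

1, 2, 3, 5, 6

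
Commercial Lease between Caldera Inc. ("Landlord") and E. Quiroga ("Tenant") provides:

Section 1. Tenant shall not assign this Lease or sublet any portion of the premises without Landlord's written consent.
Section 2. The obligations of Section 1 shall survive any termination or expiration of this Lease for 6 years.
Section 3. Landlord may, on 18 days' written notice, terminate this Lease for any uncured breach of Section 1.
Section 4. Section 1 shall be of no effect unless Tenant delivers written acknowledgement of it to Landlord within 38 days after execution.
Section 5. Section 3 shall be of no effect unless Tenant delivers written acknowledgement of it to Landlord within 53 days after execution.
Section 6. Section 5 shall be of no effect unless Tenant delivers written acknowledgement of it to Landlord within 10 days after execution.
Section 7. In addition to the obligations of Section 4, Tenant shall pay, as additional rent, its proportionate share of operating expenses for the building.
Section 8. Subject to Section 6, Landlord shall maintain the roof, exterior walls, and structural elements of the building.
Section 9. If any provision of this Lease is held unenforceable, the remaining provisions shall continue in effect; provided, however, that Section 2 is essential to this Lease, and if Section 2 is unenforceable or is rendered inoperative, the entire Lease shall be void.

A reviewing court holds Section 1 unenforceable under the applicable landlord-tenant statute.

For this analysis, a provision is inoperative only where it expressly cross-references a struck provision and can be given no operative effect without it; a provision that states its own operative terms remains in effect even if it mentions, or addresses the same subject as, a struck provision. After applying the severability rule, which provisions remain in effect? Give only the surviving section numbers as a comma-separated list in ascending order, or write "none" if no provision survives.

none

Section 1 is struck. The only function of Section 2 is the survival period for Section 1, so it cannot stand once Section 1 is removed. Section 3 operates only by reference to Section 1, so it falls with Section 1. Section 4 operates only by reference to Section 1, so it falls with Section 1. The only function of Section 5 is the acknowledgement condition for Section 3, so it cannot stand once Section 3 is removed. Section 6 operates only by reference to Section 5, so it falls with Section 5. Section 9 makes Section 2 an essential term, and Section 2 has been rendered inoperative by the cascade; under Section 9, the entire Lease is therefore void. No provision of the Lease survives.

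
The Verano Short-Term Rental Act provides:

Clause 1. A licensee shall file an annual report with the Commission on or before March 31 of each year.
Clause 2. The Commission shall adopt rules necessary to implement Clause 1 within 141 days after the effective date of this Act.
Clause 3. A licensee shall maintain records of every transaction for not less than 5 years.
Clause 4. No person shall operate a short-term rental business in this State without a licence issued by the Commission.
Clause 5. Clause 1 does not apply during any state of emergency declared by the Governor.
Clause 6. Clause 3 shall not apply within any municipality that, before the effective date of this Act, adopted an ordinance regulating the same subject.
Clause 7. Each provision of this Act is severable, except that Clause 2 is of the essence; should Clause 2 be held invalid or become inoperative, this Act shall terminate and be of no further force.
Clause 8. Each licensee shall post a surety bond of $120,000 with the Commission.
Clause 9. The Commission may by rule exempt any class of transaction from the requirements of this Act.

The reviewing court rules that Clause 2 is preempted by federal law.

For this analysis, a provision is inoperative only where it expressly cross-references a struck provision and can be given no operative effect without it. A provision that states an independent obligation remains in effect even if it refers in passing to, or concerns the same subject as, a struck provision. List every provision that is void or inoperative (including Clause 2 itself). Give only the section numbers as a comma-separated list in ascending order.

Clause 2 is struck. No other provision's operative terms depend on Clause 2. Clause 7 makes Clause 2 an essential term, and Clause 2 is the provision held invalid; under Clause 7, the entire Act is therefore void. No provision of the Act survives.

1, 2, 3, 4, 5, 6, 7, 8, 9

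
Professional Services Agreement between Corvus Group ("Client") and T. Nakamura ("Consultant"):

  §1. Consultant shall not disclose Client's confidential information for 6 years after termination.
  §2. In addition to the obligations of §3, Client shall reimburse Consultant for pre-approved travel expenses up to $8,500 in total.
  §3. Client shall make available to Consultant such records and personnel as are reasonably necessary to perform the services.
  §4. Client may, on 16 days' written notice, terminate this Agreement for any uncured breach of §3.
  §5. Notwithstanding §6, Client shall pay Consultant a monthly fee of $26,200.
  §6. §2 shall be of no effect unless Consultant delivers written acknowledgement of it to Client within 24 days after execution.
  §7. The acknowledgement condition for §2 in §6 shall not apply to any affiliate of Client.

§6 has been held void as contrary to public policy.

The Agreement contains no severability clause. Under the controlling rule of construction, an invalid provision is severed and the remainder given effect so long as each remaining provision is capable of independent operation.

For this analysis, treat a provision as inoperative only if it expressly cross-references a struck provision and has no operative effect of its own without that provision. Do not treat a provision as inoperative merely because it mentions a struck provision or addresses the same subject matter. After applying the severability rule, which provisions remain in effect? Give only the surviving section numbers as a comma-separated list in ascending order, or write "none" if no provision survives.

1, 2, 3, 4, 5

§6 is struck. §7 operates only by reference to §6, so it falls with §6. Although §5 refers to §6, its operative terms do not depend on §6, so it remains in effect. With no severability clause, the stated default rule severs what cannot stand and enforces each remaining provision that can operate on its own. §1, §2, §3, §4, and §5 remain in effect.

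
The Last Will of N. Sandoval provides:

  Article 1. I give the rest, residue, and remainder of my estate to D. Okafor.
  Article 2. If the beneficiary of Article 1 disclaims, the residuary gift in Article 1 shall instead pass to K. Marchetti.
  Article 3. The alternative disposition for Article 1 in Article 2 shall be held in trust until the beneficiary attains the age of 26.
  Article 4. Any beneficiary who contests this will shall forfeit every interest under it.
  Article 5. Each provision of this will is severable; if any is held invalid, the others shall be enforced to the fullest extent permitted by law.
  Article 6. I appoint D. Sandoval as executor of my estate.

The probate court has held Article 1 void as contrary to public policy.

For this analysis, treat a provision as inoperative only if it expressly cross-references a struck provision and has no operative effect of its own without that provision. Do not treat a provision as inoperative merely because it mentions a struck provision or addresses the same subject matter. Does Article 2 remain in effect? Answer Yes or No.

Article 1 is struck. Article 2 operates only by reference to Article 1, so it falls with Article 1. Article 3 operates only by reference to Article 2, so it falls with Article 2. Article 5 is a severability clause and preserves every provision that can still be given independent effect. Article 4, Article 5, and Article 6 remain in effect. Article 2 is among the inoperative provisions, so the answer is no.

No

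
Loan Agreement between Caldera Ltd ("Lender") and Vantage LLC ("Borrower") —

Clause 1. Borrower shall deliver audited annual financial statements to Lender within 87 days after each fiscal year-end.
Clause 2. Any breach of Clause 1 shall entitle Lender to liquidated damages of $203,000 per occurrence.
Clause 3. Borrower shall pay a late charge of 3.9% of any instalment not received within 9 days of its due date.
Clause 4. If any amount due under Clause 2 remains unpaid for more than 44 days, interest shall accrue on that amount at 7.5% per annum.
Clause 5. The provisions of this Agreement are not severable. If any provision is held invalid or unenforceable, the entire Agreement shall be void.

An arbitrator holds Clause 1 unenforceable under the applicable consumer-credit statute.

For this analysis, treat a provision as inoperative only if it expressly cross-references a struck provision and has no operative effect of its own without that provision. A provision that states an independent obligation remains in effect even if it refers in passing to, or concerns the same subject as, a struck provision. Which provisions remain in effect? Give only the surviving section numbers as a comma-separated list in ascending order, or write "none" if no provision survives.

none

Clause 1 is struck. Clause 2 does nothing except set the liquidated-damages amount by reference to Clause 1; with Clause 1 gone it has no independent effect and is inoperative. Clause 4 operates only by reference to Clause 2, so it falls with Clause 2. Clause 5 provides that the Agreement is not severable, so the invalidity of any one provision voids the entire Agreement. No provision of the Agreement survives.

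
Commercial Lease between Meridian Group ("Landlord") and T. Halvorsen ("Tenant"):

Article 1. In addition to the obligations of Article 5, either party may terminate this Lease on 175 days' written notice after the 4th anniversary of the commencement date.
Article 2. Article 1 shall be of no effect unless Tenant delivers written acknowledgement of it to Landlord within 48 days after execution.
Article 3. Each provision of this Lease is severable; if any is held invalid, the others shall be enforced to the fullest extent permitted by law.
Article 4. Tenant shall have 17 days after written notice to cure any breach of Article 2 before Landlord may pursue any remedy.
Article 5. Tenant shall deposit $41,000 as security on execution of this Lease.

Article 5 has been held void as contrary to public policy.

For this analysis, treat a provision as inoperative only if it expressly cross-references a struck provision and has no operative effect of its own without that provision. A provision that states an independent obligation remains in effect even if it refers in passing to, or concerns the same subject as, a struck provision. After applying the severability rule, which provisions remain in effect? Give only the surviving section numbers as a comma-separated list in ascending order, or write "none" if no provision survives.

Article 5 is struck. Although Article 1 refers to Article 5, its operative terms do not depend on Article 5, so it remains in effect. Nothing else in the Lease is defined by reference to Article 5. Article 3 is a severability clause and preserves every provision that can still be given independent effect. Article 1, Article 2, Article 3, and Article 4 remain in effect.

1, 2, 3, 4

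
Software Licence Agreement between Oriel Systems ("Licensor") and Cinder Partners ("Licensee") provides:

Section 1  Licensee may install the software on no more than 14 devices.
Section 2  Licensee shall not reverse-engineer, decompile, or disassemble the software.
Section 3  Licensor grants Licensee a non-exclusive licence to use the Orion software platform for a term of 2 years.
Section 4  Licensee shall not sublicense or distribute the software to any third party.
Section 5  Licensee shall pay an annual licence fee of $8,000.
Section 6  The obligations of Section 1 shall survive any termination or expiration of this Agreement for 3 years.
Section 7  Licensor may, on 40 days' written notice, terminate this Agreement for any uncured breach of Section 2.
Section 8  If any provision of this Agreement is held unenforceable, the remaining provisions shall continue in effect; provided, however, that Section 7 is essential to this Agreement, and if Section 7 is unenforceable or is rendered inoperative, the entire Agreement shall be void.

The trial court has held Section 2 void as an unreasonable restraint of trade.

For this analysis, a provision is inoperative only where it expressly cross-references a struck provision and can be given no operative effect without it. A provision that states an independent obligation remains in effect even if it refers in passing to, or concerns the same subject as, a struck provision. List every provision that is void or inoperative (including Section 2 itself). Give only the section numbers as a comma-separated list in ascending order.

1, 2, 3, 4, 5, 6, 7, 8

Section 2 is struck. Section 7 has no operative effect of its own apart from Section 2 and is therefore inoperative. Section 8 makes Section 7 an essential term, and Section 7 has been rendered inoperative by the cascade; under Section 8, the entire Agreement is therefore void. No provision of the Agreement survives.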